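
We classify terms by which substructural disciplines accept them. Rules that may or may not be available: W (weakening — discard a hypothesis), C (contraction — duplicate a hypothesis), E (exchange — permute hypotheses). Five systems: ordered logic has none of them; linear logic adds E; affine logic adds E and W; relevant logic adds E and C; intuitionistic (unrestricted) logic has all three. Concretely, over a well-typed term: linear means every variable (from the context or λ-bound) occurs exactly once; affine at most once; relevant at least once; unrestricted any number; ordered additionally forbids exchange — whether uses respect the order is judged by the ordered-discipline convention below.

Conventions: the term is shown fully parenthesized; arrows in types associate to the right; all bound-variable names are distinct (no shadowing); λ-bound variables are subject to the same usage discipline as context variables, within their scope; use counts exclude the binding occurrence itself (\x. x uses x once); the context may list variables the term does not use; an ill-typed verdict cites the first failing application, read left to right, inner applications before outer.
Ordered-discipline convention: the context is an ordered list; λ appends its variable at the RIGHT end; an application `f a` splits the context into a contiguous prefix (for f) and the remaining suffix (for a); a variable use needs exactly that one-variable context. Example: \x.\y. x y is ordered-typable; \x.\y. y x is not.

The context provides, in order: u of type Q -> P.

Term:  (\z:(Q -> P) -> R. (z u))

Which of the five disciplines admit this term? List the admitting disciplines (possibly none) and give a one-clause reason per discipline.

admitted by: linear, affine, relevant, unrestricted
counts: u: 1; z (bound): 1
use order (left to right): z, u
typing: well-typed at ((Q -> P) -> R) -> R
ordered ✗ (use order z, u needs exchange)
linear ✓ (u, z: one use apiece)
affine ✓ (at most one use each (u, z))
relevant ✓ (at least one use each (u, z))
unrestricted ✓ (typability at ((Q -> P) -> R) -> R is all that's needed)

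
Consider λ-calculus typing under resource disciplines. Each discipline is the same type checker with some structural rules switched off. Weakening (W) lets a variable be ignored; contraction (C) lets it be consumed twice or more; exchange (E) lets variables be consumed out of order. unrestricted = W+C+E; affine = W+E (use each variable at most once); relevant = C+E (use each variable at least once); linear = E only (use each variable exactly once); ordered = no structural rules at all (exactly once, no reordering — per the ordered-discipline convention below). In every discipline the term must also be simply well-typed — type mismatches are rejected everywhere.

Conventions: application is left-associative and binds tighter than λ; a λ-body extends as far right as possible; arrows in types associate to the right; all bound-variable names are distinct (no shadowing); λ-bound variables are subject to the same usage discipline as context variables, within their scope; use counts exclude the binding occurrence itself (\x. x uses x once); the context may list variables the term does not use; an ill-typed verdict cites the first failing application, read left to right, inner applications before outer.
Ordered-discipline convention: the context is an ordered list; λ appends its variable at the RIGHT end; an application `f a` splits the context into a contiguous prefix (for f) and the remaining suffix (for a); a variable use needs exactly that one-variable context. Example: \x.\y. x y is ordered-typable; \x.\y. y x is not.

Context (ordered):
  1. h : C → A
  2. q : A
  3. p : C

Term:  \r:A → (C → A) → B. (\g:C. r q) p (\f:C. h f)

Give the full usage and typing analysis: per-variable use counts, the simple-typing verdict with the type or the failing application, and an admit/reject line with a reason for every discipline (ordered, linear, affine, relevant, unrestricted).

usage: h=1, q=1, p=1, r (bound)=1, g (bound)=0, f (bound)=1
use order (left to right): r, q, p, h, f
typing: the term checks, with type (A → (C → A) → B) → B
ordered ✗ (unused: g — weakening required)
linear ✗ (unused: g — weakening required)
affine ✓ (none of h, q, p, r, g, f used more than once)
relevant ✗ (unused: g — weakening required)
unrestricted ✓ (well-typed at (A → (C → A) → B) → B; no restrictions here)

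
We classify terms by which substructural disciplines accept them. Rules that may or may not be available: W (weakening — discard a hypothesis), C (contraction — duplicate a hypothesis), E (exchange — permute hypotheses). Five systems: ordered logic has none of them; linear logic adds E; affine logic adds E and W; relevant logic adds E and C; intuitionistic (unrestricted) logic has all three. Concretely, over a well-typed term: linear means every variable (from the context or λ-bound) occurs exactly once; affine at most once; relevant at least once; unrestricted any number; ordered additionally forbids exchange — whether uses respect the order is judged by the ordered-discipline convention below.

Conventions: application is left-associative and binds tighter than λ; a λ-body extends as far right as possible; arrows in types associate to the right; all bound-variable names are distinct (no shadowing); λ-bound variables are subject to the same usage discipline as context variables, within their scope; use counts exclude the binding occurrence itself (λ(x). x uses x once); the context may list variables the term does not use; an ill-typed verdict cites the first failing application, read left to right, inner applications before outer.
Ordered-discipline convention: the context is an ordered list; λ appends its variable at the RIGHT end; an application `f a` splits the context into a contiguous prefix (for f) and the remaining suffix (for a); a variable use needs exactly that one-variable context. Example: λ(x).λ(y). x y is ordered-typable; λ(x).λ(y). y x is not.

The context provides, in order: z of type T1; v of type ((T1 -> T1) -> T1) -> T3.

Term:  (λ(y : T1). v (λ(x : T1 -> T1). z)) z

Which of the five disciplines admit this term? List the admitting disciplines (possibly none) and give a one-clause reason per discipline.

admitted by: unrestricted
usage: z ×2; v ×1; y (λ-bound) ×0; x (λ-bound) ×0
left-to-right use order: v, z, z
typing: ✓ — T3
ordered ✗ (repeated use of z ×2; y, x left unused)
linear ✗ (repeated use of z ×2; y, x left unused)
affine ✗ (repeated use of z ×2)
relevant ✗ (y, x left unused)
unrestricted ✓ (type-checks (T3) and nothing is barred)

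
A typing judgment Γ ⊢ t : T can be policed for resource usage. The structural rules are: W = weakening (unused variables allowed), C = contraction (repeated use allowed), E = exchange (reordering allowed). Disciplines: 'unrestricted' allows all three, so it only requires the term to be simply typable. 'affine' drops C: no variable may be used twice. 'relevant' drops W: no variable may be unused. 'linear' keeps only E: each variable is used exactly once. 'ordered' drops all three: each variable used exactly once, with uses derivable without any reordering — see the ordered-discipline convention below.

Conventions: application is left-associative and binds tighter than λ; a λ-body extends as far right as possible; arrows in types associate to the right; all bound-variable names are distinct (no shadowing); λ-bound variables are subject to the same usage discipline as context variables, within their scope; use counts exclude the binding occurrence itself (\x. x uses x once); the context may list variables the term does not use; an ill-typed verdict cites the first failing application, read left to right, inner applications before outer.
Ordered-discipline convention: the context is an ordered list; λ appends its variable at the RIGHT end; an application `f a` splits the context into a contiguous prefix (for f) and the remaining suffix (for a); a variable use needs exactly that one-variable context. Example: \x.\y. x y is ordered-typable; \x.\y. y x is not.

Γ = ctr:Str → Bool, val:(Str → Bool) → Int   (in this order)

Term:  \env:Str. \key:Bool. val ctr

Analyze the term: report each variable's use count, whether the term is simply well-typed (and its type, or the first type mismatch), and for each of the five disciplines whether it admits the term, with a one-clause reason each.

variable uses: ctr: 1×; val: 1×; env (bound): 0×; key (bound): 0×
order of uses: val, ctr
typing: well-typed at Str → Bool → Int
ordered: ✗, unused: env, key — weakening required
linear: ✗, unused: env, key — weakening required
affine: ✓, none of ctr, val, env, key used more than once
relevant: ✗, unused: env, key — weakening required
unrestricted: ✓, type-checks (Str → Bool → Int) and nothing is barred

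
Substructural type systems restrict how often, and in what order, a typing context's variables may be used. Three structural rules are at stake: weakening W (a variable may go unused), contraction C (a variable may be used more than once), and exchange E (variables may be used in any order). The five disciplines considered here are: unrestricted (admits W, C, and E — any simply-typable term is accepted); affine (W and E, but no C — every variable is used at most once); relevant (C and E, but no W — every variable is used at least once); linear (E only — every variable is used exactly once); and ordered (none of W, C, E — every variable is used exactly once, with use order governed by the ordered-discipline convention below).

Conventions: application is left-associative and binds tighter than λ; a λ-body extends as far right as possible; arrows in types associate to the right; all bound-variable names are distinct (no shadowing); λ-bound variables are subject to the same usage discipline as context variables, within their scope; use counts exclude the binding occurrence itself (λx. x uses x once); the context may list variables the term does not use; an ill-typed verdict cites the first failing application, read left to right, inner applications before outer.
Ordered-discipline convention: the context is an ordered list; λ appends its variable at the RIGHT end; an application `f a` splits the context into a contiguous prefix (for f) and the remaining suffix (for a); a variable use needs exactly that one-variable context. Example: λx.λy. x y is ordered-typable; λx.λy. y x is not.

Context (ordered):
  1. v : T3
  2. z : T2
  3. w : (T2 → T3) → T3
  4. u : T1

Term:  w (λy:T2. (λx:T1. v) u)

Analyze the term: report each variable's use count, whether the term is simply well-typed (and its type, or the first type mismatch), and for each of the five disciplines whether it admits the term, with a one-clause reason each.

usage: v=1, z=0, w=1, u=1, y [bound]=0, x [bound]=0
use order (left to right): w, v, u
typing: well-typed — term : T3
ordered: ✗, z, y, x left unused
linear: ✗, z, y, x left unused
affine: ✓, v, z, w, u, y, x: no repeats, contraction unneeded
relevant: ✗, z, y, x left unused
unrestricted: ✓, well-typed at T3; no restrictions here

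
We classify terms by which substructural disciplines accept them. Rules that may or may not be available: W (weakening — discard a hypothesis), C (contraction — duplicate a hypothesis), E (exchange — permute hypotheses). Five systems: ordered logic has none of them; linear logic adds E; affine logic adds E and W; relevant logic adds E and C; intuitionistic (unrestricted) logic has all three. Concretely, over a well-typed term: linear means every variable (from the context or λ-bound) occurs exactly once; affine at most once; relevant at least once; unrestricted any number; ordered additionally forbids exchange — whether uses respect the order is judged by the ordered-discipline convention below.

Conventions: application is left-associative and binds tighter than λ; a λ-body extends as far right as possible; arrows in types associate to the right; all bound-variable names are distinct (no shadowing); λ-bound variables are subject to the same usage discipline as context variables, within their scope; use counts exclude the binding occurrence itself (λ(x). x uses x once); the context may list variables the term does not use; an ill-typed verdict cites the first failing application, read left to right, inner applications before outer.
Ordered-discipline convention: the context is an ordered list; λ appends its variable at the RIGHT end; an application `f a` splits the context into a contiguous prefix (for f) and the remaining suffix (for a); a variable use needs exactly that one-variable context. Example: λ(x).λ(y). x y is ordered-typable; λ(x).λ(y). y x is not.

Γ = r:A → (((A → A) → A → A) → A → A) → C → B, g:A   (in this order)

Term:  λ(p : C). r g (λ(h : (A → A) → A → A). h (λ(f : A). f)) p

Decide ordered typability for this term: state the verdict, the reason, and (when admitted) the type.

yes — one use each (r, g, p, h, f); ordered split holds; term : C → B
variable uses: r=1, g=1, p [bound]=1, h [bound]=1, f [bound]=1
left-to-right use order: r, g, h, f, p
typing: the term checks, with type C → B
all disciplines: ordered ✓ | linear ✓ | affine ✓ | relevant ✓ | unrestricted ✓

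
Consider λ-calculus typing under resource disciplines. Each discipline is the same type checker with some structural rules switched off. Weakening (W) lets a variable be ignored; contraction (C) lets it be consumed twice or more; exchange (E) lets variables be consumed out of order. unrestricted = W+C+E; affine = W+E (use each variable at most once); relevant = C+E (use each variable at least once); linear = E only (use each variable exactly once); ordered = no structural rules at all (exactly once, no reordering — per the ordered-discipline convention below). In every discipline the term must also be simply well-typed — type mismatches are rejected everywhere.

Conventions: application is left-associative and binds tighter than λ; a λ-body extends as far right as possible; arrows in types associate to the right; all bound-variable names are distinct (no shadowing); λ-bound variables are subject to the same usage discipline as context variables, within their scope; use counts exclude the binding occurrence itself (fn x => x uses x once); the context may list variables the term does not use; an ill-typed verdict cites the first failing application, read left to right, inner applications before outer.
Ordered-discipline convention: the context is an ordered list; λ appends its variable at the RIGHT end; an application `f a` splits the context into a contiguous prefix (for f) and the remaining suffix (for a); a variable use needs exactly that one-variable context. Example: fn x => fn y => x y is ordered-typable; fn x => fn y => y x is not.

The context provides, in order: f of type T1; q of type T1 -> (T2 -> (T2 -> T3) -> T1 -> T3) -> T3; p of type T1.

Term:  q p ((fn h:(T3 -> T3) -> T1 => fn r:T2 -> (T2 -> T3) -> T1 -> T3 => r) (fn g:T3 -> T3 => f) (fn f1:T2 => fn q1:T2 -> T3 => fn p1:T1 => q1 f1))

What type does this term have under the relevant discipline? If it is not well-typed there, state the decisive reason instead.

not well-typed under relevant — h, g, p1 never used (weakening)
use counts: f: 1; q: 1; p: 1; h (bound): 0; r (bound): 1; g (bound): 0; f1 (bound): 1; q1 (bound): 1; p1 (bound): 0
left-to-right use order: q, p, r, f, q1, f1
typing: well-typed — term : T3
summary: ordered ✗, linear ✗, affine ✓, relevant ✗, unrestricted ✓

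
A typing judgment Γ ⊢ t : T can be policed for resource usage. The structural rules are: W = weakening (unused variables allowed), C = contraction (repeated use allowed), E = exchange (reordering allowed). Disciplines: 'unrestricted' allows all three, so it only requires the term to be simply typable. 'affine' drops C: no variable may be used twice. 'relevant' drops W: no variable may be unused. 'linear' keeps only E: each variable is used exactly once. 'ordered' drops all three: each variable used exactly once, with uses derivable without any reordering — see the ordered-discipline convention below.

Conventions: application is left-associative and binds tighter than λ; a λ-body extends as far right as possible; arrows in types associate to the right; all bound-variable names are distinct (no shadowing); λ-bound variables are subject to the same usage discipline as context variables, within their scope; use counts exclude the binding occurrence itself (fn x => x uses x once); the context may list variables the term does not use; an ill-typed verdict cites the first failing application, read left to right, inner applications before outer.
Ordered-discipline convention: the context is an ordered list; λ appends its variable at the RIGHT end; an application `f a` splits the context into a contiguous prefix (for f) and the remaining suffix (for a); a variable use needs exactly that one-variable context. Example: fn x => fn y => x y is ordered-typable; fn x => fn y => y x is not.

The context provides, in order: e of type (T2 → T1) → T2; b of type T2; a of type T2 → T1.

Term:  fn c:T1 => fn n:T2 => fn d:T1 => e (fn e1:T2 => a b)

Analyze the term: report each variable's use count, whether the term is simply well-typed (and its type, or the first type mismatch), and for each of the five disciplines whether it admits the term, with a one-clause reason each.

use counts: e ×1, b ×1, a ×1, c [bound] ×0, n [bound] ×0, d [bound] ×0, e1 [bound] ×0
left-to-right use order: e, a, b
typing: well-typed — term : T1 → T2 → T1 → T2
ordered: ✗, unused: c, n, d, e1 — weakening required
linear: ✗, unused: c, n, d, e1 — weakening required
affine: ✓, at most one use each (e, b, a, c, n, d, e1)
relevant: ✗, unused: c, n, d, e1 — weakening required
unrestricted: ✓, well-typed at T1 → T2 → T1 → T2; no restrictions here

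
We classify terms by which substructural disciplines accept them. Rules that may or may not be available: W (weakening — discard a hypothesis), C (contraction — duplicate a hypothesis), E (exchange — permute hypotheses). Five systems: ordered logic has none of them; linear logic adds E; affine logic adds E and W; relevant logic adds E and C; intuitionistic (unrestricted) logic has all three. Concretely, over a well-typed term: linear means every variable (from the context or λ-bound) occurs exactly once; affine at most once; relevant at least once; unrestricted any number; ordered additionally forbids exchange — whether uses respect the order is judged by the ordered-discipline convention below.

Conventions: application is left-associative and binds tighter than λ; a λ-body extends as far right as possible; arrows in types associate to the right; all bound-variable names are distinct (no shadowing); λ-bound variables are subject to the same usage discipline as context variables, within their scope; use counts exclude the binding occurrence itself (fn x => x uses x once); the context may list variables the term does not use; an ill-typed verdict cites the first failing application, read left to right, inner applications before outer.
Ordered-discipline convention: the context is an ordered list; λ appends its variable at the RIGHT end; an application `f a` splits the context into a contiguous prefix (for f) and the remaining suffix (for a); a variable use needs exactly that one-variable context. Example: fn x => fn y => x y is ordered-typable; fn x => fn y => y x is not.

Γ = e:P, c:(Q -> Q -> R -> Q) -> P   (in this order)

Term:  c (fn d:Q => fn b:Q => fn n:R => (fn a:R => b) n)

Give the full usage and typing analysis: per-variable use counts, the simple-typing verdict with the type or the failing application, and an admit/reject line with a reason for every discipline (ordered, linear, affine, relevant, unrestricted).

use counts: e ×0; c ×1; d [bound] ×0; b [bound] ×1; n [bound] ×1; a [bound] ×0
uses in reading order: c, b, n
typing: ✓ — P
ordered: ✗, e, d, a never used (weakening)
linear: ✗, e, d, a never used (weakening)
affine: ✓, at most one use each (e, c, d, b, n, a)
relevant: ✗, e, d, a never used (weakening)
unrestricted: ✓, type-checks (P) and nothing is barred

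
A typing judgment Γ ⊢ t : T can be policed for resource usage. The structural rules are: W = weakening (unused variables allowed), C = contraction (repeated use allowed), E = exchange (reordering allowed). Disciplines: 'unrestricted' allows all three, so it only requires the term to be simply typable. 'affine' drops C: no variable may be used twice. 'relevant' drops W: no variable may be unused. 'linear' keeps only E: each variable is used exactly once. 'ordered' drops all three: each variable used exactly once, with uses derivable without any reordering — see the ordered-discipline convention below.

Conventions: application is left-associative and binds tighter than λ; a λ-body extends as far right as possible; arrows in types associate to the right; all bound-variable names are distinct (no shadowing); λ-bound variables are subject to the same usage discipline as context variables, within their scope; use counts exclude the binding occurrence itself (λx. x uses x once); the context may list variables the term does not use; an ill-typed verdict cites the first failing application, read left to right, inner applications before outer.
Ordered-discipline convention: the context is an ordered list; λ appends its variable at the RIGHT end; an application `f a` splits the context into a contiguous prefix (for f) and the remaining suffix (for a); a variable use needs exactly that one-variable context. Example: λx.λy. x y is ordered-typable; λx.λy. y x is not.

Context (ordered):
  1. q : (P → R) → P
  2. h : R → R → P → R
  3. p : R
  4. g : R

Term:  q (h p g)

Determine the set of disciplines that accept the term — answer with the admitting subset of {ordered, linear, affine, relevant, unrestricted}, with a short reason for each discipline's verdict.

admitted by: ordered, linear, affine, relevant, unrestricted
usage: q: 1; h: 1; p: 1; g: 1
order of uses: q, h, p, g
typing: ✓ — P
ordered ✓ (single-use (q, h, p, g), ordered derivation ok)
linear ✓ (each of q, h, p, g used exactly once)
affine ✓ (none of q, h, p, g used more than once)
relevant ✓ (at least one use each (q, h, p, g))
unrestricted ✓ (simply typable at P; W, C, E all held)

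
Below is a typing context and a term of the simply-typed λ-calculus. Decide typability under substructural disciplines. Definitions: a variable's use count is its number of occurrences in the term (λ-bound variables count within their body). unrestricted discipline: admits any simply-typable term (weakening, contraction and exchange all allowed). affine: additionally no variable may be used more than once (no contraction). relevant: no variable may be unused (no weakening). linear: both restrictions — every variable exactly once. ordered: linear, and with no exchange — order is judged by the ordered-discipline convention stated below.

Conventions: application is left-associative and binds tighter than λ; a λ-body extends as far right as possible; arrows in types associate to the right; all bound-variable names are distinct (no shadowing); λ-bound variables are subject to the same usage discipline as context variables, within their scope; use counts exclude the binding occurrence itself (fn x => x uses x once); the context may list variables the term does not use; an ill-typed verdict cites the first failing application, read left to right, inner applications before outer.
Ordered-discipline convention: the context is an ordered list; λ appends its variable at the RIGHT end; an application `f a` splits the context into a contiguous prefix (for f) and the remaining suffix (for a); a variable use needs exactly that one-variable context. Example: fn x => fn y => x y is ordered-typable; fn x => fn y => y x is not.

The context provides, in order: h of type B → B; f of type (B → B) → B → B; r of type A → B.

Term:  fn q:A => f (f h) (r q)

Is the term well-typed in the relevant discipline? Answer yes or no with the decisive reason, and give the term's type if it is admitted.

yes — at least one use each (h, f, r, q); term : A → B
use counts: h=1; f=2; r=1; q (λ-bound)=1
order of uses: f, f, h, r, q
typing: well-typed — term : A → B
all disciplines: ordered ✗ · linear ✗ · affine ✗ · relevant ✓ · unrestricted ✓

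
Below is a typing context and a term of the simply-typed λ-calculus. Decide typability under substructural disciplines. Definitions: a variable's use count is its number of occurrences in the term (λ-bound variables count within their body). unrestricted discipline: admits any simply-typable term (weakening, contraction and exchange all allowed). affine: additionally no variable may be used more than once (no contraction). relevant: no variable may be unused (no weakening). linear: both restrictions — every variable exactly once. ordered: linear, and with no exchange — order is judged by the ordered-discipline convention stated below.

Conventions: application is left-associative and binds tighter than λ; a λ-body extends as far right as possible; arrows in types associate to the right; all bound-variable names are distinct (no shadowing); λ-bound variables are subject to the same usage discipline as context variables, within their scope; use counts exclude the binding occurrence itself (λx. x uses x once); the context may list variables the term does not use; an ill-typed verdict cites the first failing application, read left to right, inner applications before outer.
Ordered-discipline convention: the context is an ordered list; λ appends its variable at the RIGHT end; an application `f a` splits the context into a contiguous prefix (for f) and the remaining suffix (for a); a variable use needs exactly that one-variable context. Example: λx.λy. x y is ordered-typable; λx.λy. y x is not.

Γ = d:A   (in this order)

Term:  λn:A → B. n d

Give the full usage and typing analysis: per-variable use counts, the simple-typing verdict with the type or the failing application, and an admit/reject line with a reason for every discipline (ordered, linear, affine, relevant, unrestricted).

variable uses: d: 1; n [bound]: 1
use order (left to right): n, d
typing: the term checks, with type (A → B) → B
ordered: ✗ — use order n, d needs exchange
linear: ✓ — d, n: one use apiece
affine: ✓ — at most one use each (d, n)
relevant: ✓ — d, n: all used, weakening unneeded
unrestricted: ✓ — typability at (A → B) → B is all that's needed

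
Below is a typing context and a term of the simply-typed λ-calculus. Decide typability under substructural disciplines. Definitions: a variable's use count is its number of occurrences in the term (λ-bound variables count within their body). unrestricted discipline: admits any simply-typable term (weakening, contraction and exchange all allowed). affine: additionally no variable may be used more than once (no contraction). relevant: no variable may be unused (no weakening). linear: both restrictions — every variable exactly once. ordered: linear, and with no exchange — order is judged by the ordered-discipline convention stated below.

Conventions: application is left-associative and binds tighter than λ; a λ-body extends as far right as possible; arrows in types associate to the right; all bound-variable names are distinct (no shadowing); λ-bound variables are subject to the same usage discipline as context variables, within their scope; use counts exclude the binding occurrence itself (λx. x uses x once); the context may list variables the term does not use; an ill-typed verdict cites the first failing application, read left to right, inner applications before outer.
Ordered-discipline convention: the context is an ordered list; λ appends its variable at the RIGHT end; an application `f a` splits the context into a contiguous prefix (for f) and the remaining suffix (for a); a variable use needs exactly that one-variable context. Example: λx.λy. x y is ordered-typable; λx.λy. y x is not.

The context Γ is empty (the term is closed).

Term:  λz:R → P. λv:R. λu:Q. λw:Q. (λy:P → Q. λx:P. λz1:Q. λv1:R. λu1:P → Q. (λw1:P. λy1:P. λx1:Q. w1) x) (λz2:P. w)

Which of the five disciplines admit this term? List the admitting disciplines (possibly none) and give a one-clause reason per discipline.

admitted in: affine, unrestricted
use counts: z [bound] ×0; v [bound] ×0; u [bound] ×0; w [bound] ×1; y [bound] ×0; x [bound] ×1; z1 [bound] ×0; v1 [bound] ×0; u1 [bound] ×0; w1 [bound] ×1; y1 [bound] ×0; x1 [bound] ×0; z2 [bound] ×0
uses in reading order: w1, x, w
typing: the term checks, with type (R → P) → R → Q → Q → P → Q → R → (P → Q) → P → Q → P
ordered: ✗, unused: z, v, u, y, z1, v1, u1, y1, x1, z2 — weakening required
linear: ✗, unused: z, v, u, y, z1, v1, u1, y1, x1, z2 — weakening required
affine: ✓, no duplicate uses among z, v, u, w, y, x, z1, v1, u1, w1, y1, x1, z2
relevant: ✗, unused: z, v, u, y, z1, v1, u1, y1, x1, z2 — weakening required
unrestricted: ✓, typability at (R → P) → R → Q → Q → P → Q → R → (P → Q) → P → Q → P is all that's needed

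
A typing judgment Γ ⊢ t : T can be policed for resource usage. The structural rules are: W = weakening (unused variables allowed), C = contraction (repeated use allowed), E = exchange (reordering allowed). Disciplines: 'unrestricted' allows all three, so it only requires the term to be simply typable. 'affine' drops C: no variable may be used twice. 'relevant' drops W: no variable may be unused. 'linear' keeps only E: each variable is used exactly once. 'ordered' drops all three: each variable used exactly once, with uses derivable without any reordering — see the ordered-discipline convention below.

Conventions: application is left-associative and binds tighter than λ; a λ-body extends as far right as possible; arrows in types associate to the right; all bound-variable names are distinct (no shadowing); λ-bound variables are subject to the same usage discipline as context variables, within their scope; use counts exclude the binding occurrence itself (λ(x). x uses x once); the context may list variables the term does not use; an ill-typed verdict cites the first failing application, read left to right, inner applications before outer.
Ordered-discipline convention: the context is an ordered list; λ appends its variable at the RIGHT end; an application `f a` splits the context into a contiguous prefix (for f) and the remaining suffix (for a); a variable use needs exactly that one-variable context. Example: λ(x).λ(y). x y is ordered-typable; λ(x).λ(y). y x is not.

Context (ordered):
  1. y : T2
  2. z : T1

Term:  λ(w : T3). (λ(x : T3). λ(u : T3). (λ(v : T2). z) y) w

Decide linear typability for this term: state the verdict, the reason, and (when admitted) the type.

no — x, u, v never used (weakening)
counts: y: 1×; z: 1×; w [bound]: 1×; x [bound]: 0×; u [bound]: 0×; v [bound]: 0×
order of uses: z, y, w
typing: well-typed — term : T3 -> T3 -> T1
summary: ordered ✗ | linear ✗ | affine ✓ | relevant ✗ | unrestricted ✓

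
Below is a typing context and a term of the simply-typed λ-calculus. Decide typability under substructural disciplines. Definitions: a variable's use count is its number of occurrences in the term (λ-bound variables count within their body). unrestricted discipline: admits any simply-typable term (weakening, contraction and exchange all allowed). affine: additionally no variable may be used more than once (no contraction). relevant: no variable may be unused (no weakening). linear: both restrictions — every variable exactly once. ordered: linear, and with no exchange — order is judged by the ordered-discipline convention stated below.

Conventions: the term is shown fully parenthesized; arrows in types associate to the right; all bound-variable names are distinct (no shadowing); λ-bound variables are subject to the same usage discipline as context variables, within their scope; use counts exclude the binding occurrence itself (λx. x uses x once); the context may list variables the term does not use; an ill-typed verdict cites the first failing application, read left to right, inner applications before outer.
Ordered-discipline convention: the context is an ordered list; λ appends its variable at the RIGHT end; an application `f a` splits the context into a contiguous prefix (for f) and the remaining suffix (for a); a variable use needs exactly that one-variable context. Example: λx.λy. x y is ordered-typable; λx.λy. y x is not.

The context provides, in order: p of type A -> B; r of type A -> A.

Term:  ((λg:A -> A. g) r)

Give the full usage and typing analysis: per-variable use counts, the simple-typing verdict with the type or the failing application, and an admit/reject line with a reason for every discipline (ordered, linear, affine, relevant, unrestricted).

counts: p: 0×, r: 1×, g (λ-bound): 1×
use order (left to right): g, r
typing: the term checks, with type A -> A
ordered: ✗ — p left unused
linear: ✗ — p left unused
affine: ✓ — none of p, r, g used more than once
relevant: ✗ — p left unused
unrestricted: ✓ — simply typable at A -> A; W, C, E all held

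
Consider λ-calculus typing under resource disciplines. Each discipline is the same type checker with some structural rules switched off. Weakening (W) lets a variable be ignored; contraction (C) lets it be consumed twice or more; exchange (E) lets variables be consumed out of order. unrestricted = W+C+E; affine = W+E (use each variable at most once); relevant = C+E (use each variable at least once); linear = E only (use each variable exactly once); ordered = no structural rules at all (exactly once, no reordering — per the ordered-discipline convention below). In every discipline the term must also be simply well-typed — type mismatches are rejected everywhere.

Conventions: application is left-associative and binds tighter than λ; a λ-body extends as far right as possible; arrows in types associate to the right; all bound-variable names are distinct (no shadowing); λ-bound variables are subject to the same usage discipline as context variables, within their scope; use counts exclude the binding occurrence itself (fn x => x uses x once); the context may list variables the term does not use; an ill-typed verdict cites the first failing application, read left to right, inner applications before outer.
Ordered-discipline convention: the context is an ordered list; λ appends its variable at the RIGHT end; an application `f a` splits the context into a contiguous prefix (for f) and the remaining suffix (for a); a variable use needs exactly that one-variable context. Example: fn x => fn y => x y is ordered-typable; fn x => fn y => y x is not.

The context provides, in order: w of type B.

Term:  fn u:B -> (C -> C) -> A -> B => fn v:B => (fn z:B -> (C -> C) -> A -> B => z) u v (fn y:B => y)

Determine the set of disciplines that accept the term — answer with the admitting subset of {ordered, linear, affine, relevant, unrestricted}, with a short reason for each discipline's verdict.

accepted by: none
variable uses: w: 0×, u (bound): 1×, v (bound): 1×, z (bound): 1×, y (bound): 1×
use order (left to right): z, u, v, y
typing: ill-typed: argument of type B -> B where C -> C is required
ordered: ✗, fails simple typing
linear: ✗, a type mismatch blocks all five
affine: ✗, the type mismatch rejects it
relevant: ✗, not simply typable
unrestricted: ✗, fails simple typing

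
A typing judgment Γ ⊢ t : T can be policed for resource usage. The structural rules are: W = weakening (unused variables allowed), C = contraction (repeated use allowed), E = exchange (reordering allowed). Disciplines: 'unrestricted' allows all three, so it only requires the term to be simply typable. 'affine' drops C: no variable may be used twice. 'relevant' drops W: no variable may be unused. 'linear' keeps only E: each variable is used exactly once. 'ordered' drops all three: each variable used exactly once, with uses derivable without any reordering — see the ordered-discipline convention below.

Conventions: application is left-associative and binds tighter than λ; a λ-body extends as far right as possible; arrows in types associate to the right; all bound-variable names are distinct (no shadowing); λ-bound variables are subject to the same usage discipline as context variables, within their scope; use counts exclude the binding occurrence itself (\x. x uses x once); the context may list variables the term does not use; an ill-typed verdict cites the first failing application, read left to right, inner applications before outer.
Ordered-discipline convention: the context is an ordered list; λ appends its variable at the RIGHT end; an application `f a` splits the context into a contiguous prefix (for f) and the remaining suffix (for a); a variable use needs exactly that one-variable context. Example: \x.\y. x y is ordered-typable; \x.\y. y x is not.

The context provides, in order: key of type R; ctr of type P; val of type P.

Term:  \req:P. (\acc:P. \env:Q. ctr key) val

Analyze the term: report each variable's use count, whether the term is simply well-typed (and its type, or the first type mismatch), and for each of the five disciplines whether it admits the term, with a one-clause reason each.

variable uses: key ×1; ctr ×1; val ×1; req [bound] ×0; acc [bound] ×0; env [bound] ×0
left-to-right use order: ctr, key, val
typing: ill-typed: non-arrow in function slot: P
ordered: ✗, the type mismatch rejects it
linear: ✗, not simply typable
affine: ✗, fails simple typing
relevant: ✗, a type mismatch blocks all five
unrestricted: ✗, the type mismatch rejects it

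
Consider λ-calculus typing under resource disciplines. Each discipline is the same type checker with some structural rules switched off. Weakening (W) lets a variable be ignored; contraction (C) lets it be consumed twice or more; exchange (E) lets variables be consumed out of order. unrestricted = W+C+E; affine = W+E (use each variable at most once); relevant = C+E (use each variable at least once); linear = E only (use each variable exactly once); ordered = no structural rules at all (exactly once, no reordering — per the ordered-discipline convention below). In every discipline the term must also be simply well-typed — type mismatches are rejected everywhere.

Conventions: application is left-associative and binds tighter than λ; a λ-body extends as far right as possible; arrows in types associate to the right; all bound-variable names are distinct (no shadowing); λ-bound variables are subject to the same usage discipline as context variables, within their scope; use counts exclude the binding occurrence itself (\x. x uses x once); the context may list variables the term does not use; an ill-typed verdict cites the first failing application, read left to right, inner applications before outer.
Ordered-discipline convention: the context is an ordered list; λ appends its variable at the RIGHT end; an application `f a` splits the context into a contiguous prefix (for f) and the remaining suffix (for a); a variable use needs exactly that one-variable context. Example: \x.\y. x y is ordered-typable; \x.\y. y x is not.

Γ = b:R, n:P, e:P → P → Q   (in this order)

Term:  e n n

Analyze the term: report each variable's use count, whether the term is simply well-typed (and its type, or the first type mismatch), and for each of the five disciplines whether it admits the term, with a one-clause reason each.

variable uses: b ×0; n ×2; e ×1
left-to-right use order: e, n, n
typing: well-typed at Q
ordered: ✗ — needs contraction — n ×2; b never used (weakening)
linear: ✗ — needs contraction — n ×2; b never used (weakening)
affine: ✗ — needs contraction — n ×2
relevant: ✗ — b never used (weakening)
unrestricted: ✓ — typability at Q is all that's needed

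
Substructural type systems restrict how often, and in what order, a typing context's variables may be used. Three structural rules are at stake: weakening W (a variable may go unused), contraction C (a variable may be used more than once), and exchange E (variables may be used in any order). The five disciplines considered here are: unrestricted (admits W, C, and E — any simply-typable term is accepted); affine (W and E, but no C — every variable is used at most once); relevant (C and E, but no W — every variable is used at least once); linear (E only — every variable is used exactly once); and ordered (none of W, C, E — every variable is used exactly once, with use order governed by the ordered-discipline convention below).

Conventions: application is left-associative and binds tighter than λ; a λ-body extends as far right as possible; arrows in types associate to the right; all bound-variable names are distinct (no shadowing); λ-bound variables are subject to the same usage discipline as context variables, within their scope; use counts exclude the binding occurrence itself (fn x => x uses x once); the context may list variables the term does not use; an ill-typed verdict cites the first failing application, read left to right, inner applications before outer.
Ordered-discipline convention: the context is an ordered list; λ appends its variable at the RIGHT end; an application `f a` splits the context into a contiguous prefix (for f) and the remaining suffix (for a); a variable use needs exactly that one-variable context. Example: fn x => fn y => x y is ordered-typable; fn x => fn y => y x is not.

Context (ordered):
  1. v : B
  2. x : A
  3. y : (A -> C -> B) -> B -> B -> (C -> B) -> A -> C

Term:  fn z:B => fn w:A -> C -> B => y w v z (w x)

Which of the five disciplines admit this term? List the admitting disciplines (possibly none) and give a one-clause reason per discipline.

admitted by: relevant, unrestricted
variable uses: v ×1, x ×1, y ×1, z (bound) ×1, w (bound) ×2
uses in reading order: y, w, v, z, w, x
typing: ✓ — B -> (A -> C -> B) -> A -> C
ordered: ✗ — w ×2 used more than once (contraction)
linear: ✗ — w ×2 used more than once (contraction)
affine: ✗ — w ×2 used more than once (contraction)
relevant: ✓ — every one of v, x, y, z, w appears
unrestricted: ✓ — type-checks (B -> (A -> C -> B) -> A -> C) and nothing is barred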